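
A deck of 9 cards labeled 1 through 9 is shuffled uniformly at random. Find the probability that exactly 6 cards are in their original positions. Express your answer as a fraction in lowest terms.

1/2160

Choose which 6 of the 9 are fixed: C(9,6) = 84 ways.
The remaining 3 must have no fixed point: D(3) = 2.
P = 84·2/362880 = 1/2160.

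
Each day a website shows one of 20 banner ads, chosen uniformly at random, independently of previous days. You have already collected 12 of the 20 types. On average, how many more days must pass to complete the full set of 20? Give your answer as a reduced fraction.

Starting from 12 distinct types, each trial gives a new one with probability (20−i)/20 when i types are held, so the wait for the next new type is 20/(20−i).
E = 20/8 + 20/7 + 20/6 + 20/5 + 20/4 + 20/3 + 20/2 + 20/1 = 761/14.

761/14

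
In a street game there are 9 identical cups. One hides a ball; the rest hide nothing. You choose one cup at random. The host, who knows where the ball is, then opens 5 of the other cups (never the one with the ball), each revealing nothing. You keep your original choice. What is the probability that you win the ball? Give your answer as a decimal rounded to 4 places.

The host can always open 5 empty cups regardless of your choice, so the reveals give no information about your original cup.
P(win by staying) = 1/9 ≈ 0.1111.

0.1111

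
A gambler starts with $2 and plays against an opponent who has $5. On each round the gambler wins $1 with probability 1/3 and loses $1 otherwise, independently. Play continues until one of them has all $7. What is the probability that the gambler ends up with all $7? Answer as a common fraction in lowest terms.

3/127

Let r = q/p = (2/3)/(1/3) = 2. The recurrence P(i) = p·P(i+1) + q·P(i−1) with P(0)=0, P(7)=1 gives P(i) = (1 − r^i)/(1 − r^7).
P(2) = (1 − (2)^2) / (1 − (2)^7) = 3/127.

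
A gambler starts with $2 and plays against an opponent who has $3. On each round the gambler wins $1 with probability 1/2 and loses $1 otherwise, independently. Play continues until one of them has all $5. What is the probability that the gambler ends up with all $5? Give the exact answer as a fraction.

2/5

With a fair step, P(i) = ½P(i−1) + ½P(i+1) with P(0)=0, P(5)=1 has the linear solution P(i) = i/5.
P(2) = 2/5.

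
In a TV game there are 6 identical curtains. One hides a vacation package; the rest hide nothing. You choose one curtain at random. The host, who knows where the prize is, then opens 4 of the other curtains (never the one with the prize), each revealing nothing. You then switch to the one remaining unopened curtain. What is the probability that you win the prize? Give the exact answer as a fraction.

5/6

Your original curtain holds the prize with probability 1/6, so the other 5 collectively hold it with probability 5/6.
The host can always find 4 empty curtains to open, so the reveals don't change that 5/6; it is now spread over the 1 remaining unopened curtain.
P(win by switching) = (5/6) · (1/1) = 5/6.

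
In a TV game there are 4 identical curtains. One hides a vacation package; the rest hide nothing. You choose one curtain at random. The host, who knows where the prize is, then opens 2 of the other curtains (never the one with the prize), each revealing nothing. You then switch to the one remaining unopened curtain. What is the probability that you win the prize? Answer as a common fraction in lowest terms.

3/4

Your original curtain holds the prize with probability 1/4, so the other 3 collectively hold it with probability 3/4.
The host can always find 2 empty curtains to open, so the reveals don't change that 3/4; it is now spread over the 1 remaining unopened curtain.
P(win by switching) = (3/4) · (1/1) = 3/4.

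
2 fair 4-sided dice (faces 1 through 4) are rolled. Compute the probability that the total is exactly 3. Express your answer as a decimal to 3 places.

0.125

There are 4^2 = 16 equally likely outcomes.
The number of ordered 2-tuples from {1,…,4} summing to 3 is 2.
P(sum = 3) = 2/16 = 1/8 ≈ 0.125.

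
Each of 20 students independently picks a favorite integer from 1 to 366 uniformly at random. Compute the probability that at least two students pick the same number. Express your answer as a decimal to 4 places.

0.4106

It's easier to compute the probability that all 20 are distinct.
P(all distinct) = 366/366 · 365/366 · ··· · 347/366 ≈ 0.5894.
So the probability of at least one match is 1 − 0.5894 = 0.4106.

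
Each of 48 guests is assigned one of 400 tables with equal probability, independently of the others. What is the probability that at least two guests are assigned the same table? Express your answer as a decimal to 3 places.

It's easier to compute the probability that all 48 are distinct.
P(all distinct) = 400/400 · 399/400 · ··· · 353/400 ≈ 0.053.
So the probability of at least one match is 1 − 0.053 = 0.947.

0.947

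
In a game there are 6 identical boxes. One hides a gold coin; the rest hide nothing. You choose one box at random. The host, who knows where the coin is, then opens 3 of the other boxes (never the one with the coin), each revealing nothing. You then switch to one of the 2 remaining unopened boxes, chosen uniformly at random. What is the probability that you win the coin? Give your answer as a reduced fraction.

Your original box holds the coin with probability 1/6, so the other 5 collectively hold it with probability 5/6.
The host can always find 3 empty boxes to open, so the reveals don't change that 5/6; it is now spread over the 2 remaining unopened boxes.
P(win by switching) = (5/6) · (1/2) = 5/12.

5/12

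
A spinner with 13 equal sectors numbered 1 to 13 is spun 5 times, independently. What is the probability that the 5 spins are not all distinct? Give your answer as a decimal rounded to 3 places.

0.584

P(all 5 different) = 13/13 · 12/13 · ··· · 9/13 ≈ 0.416.
P(at least two equal) = 1 − 0.416 = 0.584.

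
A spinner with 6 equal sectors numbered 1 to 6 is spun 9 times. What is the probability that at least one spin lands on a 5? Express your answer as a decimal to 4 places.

0.8062

P(no spin lands on a 5) = (5/6)^9 ≈ 0.1938.
P(at least one) = 1 − 0.1938 = 0.8062.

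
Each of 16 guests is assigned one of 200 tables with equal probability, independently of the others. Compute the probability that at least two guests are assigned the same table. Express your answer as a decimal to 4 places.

0.4600

It's easier to compute the probability that all 16 are distinct.
P(all distinct) = 200/200 · 199/200 · ··· · 185/200 ≈ 0.5400.
So the probability of at least one match is 1 − 0.5400 = 0.4600.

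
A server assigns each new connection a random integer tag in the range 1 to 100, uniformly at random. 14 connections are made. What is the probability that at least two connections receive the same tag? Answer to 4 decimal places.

0.6148

It's easier to compute the probability that all 14 are distinct.
P(all distinct) = 100/100 · 99/100 · ··· · 87/100 ≈ 0.3852.
So the probability of at least one match is 1 − 0.3852 = 0.6148.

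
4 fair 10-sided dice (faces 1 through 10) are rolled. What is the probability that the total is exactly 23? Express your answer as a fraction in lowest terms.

There are 10^4 = 10000 equally likely outcomes.
The number of ordered 4-tuples from {1,…,10} summing to 23 is 660.
P(sum = 23) = 660/10000 = 33/500.

33/500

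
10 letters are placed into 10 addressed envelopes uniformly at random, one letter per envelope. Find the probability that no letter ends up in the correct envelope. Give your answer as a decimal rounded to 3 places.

0.368

This is the derangement probability: permutations of 10 with no fixed point.
D(10) = 10! · (1 − 1/1! + 1/2! − ··· + (−1)^10/10!) = 1334961.
P = 1334961/3628800 = 16481/44800 ≈ 0.368.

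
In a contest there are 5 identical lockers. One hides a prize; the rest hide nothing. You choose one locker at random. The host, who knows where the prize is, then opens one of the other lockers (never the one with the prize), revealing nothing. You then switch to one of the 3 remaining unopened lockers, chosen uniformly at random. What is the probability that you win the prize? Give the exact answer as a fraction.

4/15

Your original locker holds the prize with probability 1/5, so the other 4 collectively hold it with probability 4/5.
The host can always find an empty locker to open, so this doesn't change that 4/5; it is now spread over the 3 remaining unopened lockers.
P(win by switching) = (4/5) · (1/3) = 4/15.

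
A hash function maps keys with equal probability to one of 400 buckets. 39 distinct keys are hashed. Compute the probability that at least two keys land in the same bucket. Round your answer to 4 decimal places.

It's easier to compute the probability that all 39 are distinct.
P(all distinct) = 400/400 · 399/400 · ··· · 362/400 ≈ 0.1473.
So the probability of at least one match is 1 − 0.1473 = 0.8527.

0.8527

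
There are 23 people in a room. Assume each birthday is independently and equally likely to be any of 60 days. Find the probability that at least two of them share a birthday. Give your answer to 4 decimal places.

0.9923

It's easier to compute the probability that all 23 are distinct.
P(all distinct) = 60/60 · 59/60 · ··· · 38/60 ≈ 0.0077.
So the probability of at least one match is 1 − 0.0077 = 0.9923.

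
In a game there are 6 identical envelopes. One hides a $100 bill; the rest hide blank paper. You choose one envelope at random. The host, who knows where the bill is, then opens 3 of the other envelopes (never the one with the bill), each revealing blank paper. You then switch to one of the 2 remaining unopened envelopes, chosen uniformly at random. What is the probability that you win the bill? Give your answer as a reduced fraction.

Your original envelope holds the bill with probability 1/6, so the other 5 collectively hold it with probability 5/6.
The host can always find 3 empty envelopes to open, so the reveals don't change that 5/6; it is now spread over the 2 remaining unopened envelopes.
P(win by switching) = (5/6) · (1/2) = 5/12.

5/12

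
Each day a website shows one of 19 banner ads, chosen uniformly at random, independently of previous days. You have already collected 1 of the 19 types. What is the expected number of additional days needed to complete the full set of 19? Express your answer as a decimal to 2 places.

Starting from 1 distinct type, each trial gives a new one with probability (19−i)/19 when i types are held, so the wait for the next new type is 19/(19−i).
E = 19/18 + 19/17 + 19/16 + 19/15 + 19/14 + 19/13 + 19/12 + 19/11 + 19/10 + 19/9 + 19/8 + 19/7 + 19/6 + 19/5 + 19/4 + 19/3 + 19/2 + 19/1 = 271211719/4084080 ≈ 66.41.

66.41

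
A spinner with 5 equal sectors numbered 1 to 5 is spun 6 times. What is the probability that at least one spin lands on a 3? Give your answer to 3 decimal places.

0.738

P(no spin lands on a 3) = (4/5)^6 ≈ 0.262.
P(at least one) = 1 − 0.262 = 0.738.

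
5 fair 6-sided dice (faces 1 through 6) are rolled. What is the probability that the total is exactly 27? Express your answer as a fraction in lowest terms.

There are 6^5 = 7776 equally likely outcomes.
The number of ordered 5-tuples from {1,…,6} summing to 27 is 35.
P(sum = 27) = 35/7776.

35/7776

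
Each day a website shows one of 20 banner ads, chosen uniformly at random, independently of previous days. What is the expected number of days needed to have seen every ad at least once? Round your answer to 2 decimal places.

71.95

After i distinct types are collected, each trial gives a new one with probability (20−i)/20, so the expected wait for the next new type is 20/(20−i).
E = 20/20 + 20/19 + 20/18 + 20/17 + 20/16 + 20/15 + 20/14 + 20/13 + 20/12 + 20/11 + 20/10 + 20/9 + 20/8 + 20/7 + 20/6 + 20/5 + 20/4 + 20/3 + 20/2 + 20/1 = 279175675/3879876 ≈ 71.95.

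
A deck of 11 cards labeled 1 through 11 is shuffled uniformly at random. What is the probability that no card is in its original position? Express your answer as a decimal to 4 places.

This is the derangement probability: permutations of 11 with no fixed point.
D(11) = 11! · (1 − 1/1! + 1/2! − ··· + (−1)^11/11!) = 14684570.
P = 14684570/39916800 = 1468457/3991680 ≈ 0.3679.

0.3679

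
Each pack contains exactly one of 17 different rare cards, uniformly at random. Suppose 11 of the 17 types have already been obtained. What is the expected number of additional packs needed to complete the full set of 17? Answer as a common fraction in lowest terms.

Starting from 11 distinct types, each trial gives a new one with probability (17−i)/17 when i types are held, so the wait for the next new type is 17/(17−i).
E = 17/6 + 17/5 + 17/4 + 17/3 + 17/2 + 17/1 = 833/20.

833/20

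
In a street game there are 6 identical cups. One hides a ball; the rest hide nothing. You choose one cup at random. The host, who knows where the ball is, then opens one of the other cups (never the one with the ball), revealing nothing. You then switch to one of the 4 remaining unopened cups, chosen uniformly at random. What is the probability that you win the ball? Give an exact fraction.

5/24

Your original cup holds the ball with probability 1/6, so the other 5 collectively hold it with probability 5/6.
The host can always find an empty cup to open, so this doesn't change that 5/6; it is now spread over the 4 remaining unopened cups.
P(win by switching) = (5/6) · (1/4) = 5/24.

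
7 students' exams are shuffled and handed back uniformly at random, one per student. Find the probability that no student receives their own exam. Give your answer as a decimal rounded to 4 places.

0.3679

This is the derangement probability: permutations of 7 with no fixed point.
D(7) = 7! · (1 − 1/1! + 1/2! − ··· + (−1)^7/7!) = 1854.
P = 1854/5040 = 103/280 ≈ 0.3679.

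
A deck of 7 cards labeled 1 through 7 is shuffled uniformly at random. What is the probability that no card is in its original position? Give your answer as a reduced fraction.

This is the derangement probability: permutations of 7 with no fixed point.
D(7) = 7! · (1 − 1/1! + 1/2! − ··· + (−1)^7/7!) = 1854.
P = 1854/5040 = 103/280.

103/280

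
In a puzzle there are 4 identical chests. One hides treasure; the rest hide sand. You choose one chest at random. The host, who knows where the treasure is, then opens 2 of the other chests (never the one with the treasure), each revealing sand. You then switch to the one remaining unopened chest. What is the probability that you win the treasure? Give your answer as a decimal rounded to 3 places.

0.750

Your original chest holds the treasure with probability 1/4, so the other 3 collectively hold it with probability 3/4.
The host can always find 2 empty chests to open, so the reveals don't change that 3/4; it is now spread over the 1 remaining unopened chest.
P(win by switching) = (3/4) · (1/1) = 3/4 ≈ 0.750.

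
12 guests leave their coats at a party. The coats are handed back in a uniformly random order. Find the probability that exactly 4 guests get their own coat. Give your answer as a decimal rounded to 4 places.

Choose which 4 of the 12 are fixed: C(12,4) = 495 ways.
The remaining 8 must have no fixed point: D(8) = 14833.
P = 495·14833/479001600 = 2119/138240 ≈ 0.0153.

0.0153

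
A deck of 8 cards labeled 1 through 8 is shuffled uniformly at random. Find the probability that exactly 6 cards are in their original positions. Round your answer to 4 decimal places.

Choose which 6 of the 8 are fixed: C(8,6) = 28 ways.
The remaining 2 must have no fixed point: D(2) = 1.
P = 28·1/40320 = 1/1440 ≈ 0.0007.

0.0007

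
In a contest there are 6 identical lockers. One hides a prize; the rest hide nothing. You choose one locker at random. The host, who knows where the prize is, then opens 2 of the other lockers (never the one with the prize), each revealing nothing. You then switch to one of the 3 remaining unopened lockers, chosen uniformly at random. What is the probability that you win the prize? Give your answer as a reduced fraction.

Your original locker holds the prize with probability 1/6, so the other 5 collectively hold it with probability 5/6.
The host can always find 2 empty lockers to open, so the reveals don't change that 5/6; it is now spread over the 3 remaining unopened lockers.
P(win by switching) = (5/6) · (1/3) = 5/18.

5/18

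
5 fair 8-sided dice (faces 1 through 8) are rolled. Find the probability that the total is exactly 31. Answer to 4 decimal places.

There are 8^5 = 32768 equally likely outcomes.
The number of ordered 5-tuples from {1,…,8} summing to 31 is 690.
P(sum = 31) = 690/32768 = 345/16384 ≈ 0.0211.

0.0211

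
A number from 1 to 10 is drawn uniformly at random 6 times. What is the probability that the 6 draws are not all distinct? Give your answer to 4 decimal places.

P(all 6 different) = 10/10 · 9/10 · ··· · 5/10 ≈ 0.1512.
P(at least two equal) = 1 − 0.1512 = 0.8488.

0.8488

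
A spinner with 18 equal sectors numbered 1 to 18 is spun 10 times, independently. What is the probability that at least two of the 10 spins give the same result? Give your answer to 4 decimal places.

P(all 10 different) = 18/18 · 17/18 · ··· · 9/18 ≈ 0.0445.
P(at least two equal) = 1 − 0.0445 = 0.9555.

0.9555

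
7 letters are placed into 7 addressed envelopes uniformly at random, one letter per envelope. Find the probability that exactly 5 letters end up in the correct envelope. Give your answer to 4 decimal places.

0.0042

Choose which 5 of the 7 are fixed: C(7,5) = 21 ways.
The remaining 2 must have no fixed point: D(2) = 1.
P = 21·1/5040 = 1/240 ≈ 0.0042.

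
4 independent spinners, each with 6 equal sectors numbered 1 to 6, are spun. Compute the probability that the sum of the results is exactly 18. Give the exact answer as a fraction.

5/81

There are 6^4 = 1296 equally likely outcomes.
The number of ordered 4-tuples from {1,…,6} summing to 18 is 80.
P(sum = 18) = 80/1296 = 5/81.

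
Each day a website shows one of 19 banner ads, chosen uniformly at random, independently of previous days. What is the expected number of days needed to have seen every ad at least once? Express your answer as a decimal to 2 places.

After i distinct types are collected, each trial gives a new one with probability (19−i)/19, so the expected wait for the next new type is 19/(19−i).
E = 19/19 + 19/18 + 19/17 + 19/16 + 19/15 + 19/14 + 19/13 + 19/12 + 19/11 + 19/10 + 19/9 + 19/8 + 19/7 + 19/6 + 19/5 + 19/4 + 19/3 + 19/2 + 19/1 = 275295799/4084080 ≈ 67.41.

67.41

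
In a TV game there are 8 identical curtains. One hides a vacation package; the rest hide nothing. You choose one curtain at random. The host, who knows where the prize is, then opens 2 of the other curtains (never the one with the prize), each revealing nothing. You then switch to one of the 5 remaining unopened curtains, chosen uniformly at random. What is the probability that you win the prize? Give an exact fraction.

7/40

Your original curtain holds the prize with probability 1/8, so the other 7 collectively hold it with probability 7/8.
The host can always find 2 empty curtains to open, so the reveals don't change that 7/8; it is now spread over the 5 remaining unopened curtains.
P(win by switching) = (7/8) · (1/5) = 7/40.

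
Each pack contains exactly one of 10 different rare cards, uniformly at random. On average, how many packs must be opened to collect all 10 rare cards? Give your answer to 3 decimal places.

After i distinct types are collected, each trial gives a new one with probability (10−i)/10, so the expected wait for the next new type is 10/(10−i).
E = 10/10 + 10/9 + 10/8 + 10/7 + 10/6 + 10/5 + 10/4 + 10/3 + 10/2 + 10/1 = 7381/252 ≈ 29.290.

29.290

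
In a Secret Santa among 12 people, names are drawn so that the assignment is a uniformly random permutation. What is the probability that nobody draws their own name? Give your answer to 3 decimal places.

0.368

This is the derangement probability: permutations of 12 with no fixed point.
D(12) = 12! · (1 − 1/1! + 1/2! − ··· + (−1)^12/12!) = 176214841.
P = 176214841/479001600 = 16019531/43545600 ≈ 0.368.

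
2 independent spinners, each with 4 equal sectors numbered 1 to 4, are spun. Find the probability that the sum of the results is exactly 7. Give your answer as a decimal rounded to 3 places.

There are 4^2 = 16 equally likely outcomes.
The number of ordered 2-tuples from {1,…,4} summing to 7 is 2.
P(sum = 7) = 2/16 = 1/8 ≈ 0.125.

0.125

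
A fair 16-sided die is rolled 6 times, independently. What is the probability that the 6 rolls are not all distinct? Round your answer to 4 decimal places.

P(all 6 different) = 16/16 · 15/16 · ··· · 11/16 ≈ 0.3437.
P(at least two equal) = 1 − 0.3437 = 0.6563.

0.6563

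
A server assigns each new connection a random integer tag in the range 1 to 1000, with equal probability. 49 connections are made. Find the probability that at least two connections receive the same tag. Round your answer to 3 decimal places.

It's easier to compute the probability that all 49 are distinct.
P(all distinct) = 1000/1000 · 999/1000 · ··· · 952/1000 ≈ 0.303.
So the probability of at least one match is 1 − 0.303 = 0.697.

0.697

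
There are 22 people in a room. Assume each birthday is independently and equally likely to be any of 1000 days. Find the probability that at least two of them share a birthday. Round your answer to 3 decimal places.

0.208

It's easier to compute the probability that all 22 are distinct.
P(all distinct) = 1000/1000 · 999/1000 · ··· · 979/1000 ≈ 0.792.
So the probability of at least one match is 1 − 0.792 = 0.208.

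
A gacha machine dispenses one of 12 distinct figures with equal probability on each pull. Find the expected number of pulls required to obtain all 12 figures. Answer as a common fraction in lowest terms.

86021/2310

After i distinct types are collected, each trial gives a new one with probability (12−i)/12, so the expected wait for the next new type is 12/(12−i).
E = 12/12 + 12/11 + 12/10 + 12/9 + 12/8 + 12/7 + 12/6 + 12/5 + 12/4 + 12/3 + 12/2 + 12/1 = 86021/2310.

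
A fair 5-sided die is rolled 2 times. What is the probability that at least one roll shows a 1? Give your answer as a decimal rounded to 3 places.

P(no roll shows a 1) = (4/5)^2 ≈ 0.640.
P(at least one) = 1 − 0.640 = 0.360.

0.360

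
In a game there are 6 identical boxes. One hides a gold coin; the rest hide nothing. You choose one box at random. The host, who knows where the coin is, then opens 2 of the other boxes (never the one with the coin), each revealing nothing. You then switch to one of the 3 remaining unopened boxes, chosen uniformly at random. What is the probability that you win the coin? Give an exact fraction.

5/18

Your original box holds the coin with probability 1/6, so the other 5 collectively hold it with probability 5/6.
The host can always find 2 empty boxes to open, so the reveals don't change that 5/6; it is now spread over the 3 remaining unopened boxes.
P(win by switching) = (5/6) · (1/3) = 5/18.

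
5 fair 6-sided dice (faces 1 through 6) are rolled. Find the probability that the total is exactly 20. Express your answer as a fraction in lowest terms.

There are 6^5 = 7776 equally likely outcomes.
The number of ordered 5-tuples from {1,…,6} summing to 20 is 651.
P(sum = 20) = 651/7776 = 217/2592.

217/2592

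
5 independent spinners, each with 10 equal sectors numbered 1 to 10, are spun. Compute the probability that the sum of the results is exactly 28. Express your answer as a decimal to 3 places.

There are 10^5 = 100000 equally likely outcomes.
The number of ordered 5-tuples from {1,…,10} summing to 28 is 6000.
P(sum = 28) = 6000/100000 = 3/50 ≈ 0.060.

0.060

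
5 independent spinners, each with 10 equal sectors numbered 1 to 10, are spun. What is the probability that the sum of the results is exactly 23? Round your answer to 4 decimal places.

There are 10^5 = 100000 equally likely outcomes.
The number of ordered 5-tuples from {1,…,10} summing to 23 is 4840.
P(sum = 23) = 4840/100000 = 121/2500 ≈ 0.0484.

0.0484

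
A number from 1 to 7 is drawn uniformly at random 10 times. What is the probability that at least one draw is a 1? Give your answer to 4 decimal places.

P(no draw is a 1) = (6/7)^10 ≈ 0.2141.
P(at least one) = 1 − 0.2141 = 0.7859.

0.7859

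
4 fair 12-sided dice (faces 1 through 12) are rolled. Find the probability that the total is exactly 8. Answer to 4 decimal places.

0.0017

There are 12^4 = 20736 equally likely outcomes.
The number of ordered 4-tuples from {1,…,12} summing to 8 is 35.
P(sum = 8) = 35/20736 ≈ 0.0017.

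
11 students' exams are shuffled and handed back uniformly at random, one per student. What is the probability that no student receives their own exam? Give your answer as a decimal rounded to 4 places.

This is the derangement probability: permutations of 11 with no fixed point.
D(11) = 11! · (1 − 1/1! + 1/2! − ··· + (−1)^11/11!) = 14684570.
P = 14684570/39916800 = 1468457/3991680 ≈ 0.3679.

0.3679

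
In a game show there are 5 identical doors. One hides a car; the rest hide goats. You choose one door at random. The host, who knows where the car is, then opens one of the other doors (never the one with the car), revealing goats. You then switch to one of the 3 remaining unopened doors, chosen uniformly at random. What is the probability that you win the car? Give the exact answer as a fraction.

4/15

Your original door holds the car with probability 1/5, so the other 4 collectively hold it with probability 4/5.
The host can always find an empty door to open, so this doesn't change that 4/5; it is now spread over the 3 remaining unopened doors.
P(win by switching) = (4/5) · (1/3) = 4/15.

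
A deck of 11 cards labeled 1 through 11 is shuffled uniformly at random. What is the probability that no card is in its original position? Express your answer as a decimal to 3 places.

0.368

This is the derangement probability: permutations of 11 with no fixed point.
D(11) = 11! · (1 − 1/1! + 1/2! − ··· + (−1)^11/11!) = 14684570.
P = 14684570/39916800 = 1468457/3991680 ≈ 0.368.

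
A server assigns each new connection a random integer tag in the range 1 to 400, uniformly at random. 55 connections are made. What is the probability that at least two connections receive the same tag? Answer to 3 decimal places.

0.980

It's easier to compute the probability that all 55 are distinct.
P(all distinct) = 400/400 · 399/400 · ··· · 346/400 ≈ 0.020.
So the probability of at least one match is 1 − 0.020 = 0.980.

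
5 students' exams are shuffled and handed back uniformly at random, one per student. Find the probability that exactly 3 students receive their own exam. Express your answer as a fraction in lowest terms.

1/12

Choose which 3 of the 5 are fixed: C(5,3) = 10 ways.
The remaining 2 must have no fixed point: D(2) = 1.
P = 10·1/120 = 1/12.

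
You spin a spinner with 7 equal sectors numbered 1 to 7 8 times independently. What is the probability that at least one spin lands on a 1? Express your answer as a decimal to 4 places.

P(no spin lands on a 1) = (6/7)^8 ≈ 0.2914.
P(at least one) = 1 − 0.2914 = 0.7086.

0.7086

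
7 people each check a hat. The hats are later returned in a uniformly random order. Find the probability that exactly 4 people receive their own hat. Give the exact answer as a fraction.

1/72

Choose which 4 of the 7 are fixed: C(7,4) = 35 ways.
The remaining 3 must have no fixed point: D(3) = 2.
P = 35·2/5040 = 1/72.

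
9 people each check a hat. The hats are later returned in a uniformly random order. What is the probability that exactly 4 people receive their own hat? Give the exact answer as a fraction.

11/720

Choose which 4 of the 9 are fixed: C(9,4) = 126 ways.
The remaining 5 must have no fixed point: D(5) = 44.
P = 126·44/362880 = 11/720.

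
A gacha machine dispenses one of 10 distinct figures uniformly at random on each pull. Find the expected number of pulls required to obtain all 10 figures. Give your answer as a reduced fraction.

After i distinct types are collected, each trial gives a new one with probability (10−i)/10, so the expected wait for the next new type is 10/(10−i).
E = 10/10 + 10/9 + 10/8 + 10/7 + 10/6 + 10/5 + 10/4 + 10/3 + 10/2 + 10/1 = 7381/252.

7381/252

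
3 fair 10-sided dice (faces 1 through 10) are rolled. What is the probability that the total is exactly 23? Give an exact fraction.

9/250

There are 10^3 = 1000 equally likely outcomes.
The number of ordered 3-tuples from {1,…,10} summing to 23 is 36.
P(sum = 23) = 36/1000 = 9/250.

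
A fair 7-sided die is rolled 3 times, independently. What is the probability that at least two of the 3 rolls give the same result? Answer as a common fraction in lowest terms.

P(all 3 different) = 7/7 · 6/7 · ··· · 5/7 = 30/49.
P(at least two equal) = 1 − 30/49 = 19/49.

19/49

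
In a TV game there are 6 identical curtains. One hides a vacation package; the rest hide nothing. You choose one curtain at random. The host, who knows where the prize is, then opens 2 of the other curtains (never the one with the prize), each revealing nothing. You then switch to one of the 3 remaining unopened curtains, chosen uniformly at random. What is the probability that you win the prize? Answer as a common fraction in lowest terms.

Your original curtain holds the prize with probability 1/6, so the other 5 collectively hold it with probability 5/6.
The host can always find 2 empty curtains to open, so the reveals don't change that 5/6; it is now spread over the 3 remaining unopened curtains.
P(win by switching) = (5/6) · (1/3) = 5/18.

5/18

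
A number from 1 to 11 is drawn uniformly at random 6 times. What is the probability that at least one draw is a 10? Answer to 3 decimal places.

0.436

P(no draw is a 10) = (10/11)^6 ≈ 0.564.
P(at least one) = 1 − 0.564 = 0.436.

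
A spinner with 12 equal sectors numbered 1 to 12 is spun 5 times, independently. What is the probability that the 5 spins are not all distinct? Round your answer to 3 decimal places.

P(all 5 different) = 12/12 · 11/12 · ··· · 8/12 ≈ 0.382.
P(at least two equal) = 1 − 0.382 = 0.618.

0.618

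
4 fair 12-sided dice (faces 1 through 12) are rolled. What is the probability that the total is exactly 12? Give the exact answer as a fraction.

55/6912

There are 12^4 = 20736 equally likely outcomes.
The number of ordered 4-tuples from {1,…,12} summing to 12 is 165.
P(sum = 12) = 165/20736 = 55/6912.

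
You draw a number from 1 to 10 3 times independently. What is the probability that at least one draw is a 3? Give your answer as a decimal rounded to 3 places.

0.271

P(no draw is a 3) = (9/10)^3 ≈ 0.729.
P(at least one) = 1 − 0.729 = 0.271.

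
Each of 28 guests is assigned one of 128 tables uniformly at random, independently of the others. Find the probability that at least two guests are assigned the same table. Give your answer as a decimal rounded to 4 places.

0.9589

It's easier to compute the probability that all 28 are distinct.
P(all distinct) = 128/128 · 127/128 · ··· · 101/128 ≈ 0.0411.
So the probability of at least one match is 1 − 0.0411 = 0.9589.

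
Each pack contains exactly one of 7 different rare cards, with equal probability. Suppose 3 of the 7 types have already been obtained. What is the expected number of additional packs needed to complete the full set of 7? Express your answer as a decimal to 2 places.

Starting from 3 distinct types, each trial gives a new one with probability (7−i)/7 when i types are held, so the wait for the next new type is 7/(7−i).
E = 7/4 + 7/3 + 7/2 + 7/1 = 175/12 ≈ 14.58.

14.58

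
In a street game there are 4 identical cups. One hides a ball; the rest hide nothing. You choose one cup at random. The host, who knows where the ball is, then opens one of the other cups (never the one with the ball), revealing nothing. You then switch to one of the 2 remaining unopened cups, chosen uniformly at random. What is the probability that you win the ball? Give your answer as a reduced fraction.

Your original cup holds the ball with probability 1/4, so the other 3 collectively hold it with probability 3/4.
The host can always find an empty cup to open, so this doesn't change that 3/4; it is now spread over the 2 remaining unopened cups.
P(win by switching) = (3/4) · (1/2) = 3/8.

3/8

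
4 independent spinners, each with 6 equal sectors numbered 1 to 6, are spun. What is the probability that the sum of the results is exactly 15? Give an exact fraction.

There are 6^4 = 1296 equally likely outcomes.
The number of ordered 4-tuples from {1,…,6} summing to 15 is 140.
P(sum = 15) = 140/1296 = 35/324.

35/324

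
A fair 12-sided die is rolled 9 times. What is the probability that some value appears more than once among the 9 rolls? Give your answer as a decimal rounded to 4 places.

0.9845

P(all 9 different) = 12/12 · 11/12 · ··· · 4/12 ≈ 0.0155.
P(at least two equal) = 1 − 0.0155 = 0.9845.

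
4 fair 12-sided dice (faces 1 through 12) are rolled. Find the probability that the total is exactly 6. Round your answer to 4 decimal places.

There are 12^4 = 20736 equally likely outcomes.
The number of ordered 4-tuples from {1,…,12} summing to 6 is 10.
P(sum = 6) = 10/20736 = 5/10368 ≈ 0.0005.

0.0005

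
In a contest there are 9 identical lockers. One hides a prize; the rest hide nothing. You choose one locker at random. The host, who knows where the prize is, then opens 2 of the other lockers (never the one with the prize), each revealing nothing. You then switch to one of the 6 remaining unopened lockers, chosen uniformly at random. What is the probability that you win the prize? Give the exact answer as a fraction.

4/27

Your original locker holds the prize with probability 1/9, so the other 8 collectively hold it with probability 8/9.
The host can always find 2 empty lockers to open, so the reveals don't change that 8/9; it is now spread over the 6 remaining unopened lockers.
P(win by switching) = (8/9) · (1/6) = 4/27.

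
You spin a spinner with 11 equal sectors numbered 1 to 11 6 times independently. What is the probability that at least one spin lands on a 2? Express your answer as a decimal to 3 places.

P(no spin lands on a 2) = (10/11)^6 ≈ 0.564.
P(at least one) = 1 − 0.564 = 0.436.

0.436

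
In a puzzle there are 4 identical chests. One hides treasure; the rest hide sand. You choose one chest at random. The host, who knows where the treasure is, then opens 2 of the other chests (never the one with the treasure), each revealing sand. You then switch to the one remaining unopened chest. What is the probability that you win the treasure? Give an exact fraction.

Your original chest holds the treasure with probability 1/4, so the other 3 collectively hold it with probability 3/4.
The host can always find 2 empty chests to open, so the reveals don't change that 3/4; it is now spread over the 1 remaining unopened chest.
P(win by switching) = (3/4) · (1/1) = 3/4.

3/4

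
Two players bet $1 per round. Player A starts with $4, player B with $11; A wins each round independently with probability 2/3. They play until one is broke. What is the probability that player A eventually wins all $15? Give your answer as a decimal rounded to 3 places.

Let r = q/p = (1/3)/(2/3) = 1/2. The recurrence P(i) = p·P(i+1) + q·P(i−1) with P(0)=0, P(15)=1 gives P(i) = (1 − r^i)/(1 − r^15).
P(4) = (1 − (1/2)^4) / (1 − (1/2)^15) = 30720/32767 ≈ 0.938.

0.938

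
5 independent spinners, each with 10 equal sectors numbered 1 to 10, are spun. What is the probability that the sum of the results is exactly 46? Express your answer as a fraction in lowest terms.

There are 10^5 = 100000 equally likely outcomes.
The number of ordered 5-tuples from {1,…,10} summing to 46 is 70.
P(sum = 46) = 70/100000 = 7/10000.

7/10000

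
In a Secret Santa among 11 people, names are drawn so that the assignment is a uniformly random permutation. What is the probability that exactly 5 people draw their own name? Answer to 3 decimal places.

Choose which 5 of the 11 are fixed: C(11,5) = 462 ways.
The remaining 6 must have no fixed point: D(6) = 265.
P = 462·265/39916800 = 53/17280 ≈ 0.003.

0.003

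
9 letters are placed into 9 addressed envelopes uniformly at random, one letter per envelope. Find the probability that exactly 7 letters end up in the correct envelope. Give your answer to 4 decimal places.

Choose which 7 of the 9 are fixed: C(9,7) = 36 ways.
The remaining 2 must have no fixed point: D(2) = 1.
P = 36·1/362880 = 1/10080 ≈ 0.0001.

0.0001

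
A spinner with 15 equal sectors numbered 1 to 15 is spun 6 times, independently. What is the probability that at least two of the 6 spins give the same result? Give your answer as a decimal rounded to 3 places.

0.684

P(all 6 different) = 15/15 · 14/15 · ··· · 10/15 ≈ 0.316.
P(at least two equal) = 1 − 0.316 = 0.684.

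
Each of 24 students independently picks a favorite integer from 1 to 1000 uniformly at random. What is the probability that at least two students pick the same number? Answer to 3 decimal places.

0.243

It's easier to compute the probability that all 24 are distinct.
P(all distinct) = 1000/1000 · 999/1000 · ··· · 977/1000 ≈ 0.757.
So the probability of at least one match is 1 − 0.757 = 0.243.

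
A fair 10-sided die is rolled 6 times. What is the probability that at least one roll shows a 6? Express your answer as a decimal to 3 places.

0.469

P(no roll shows a 6) = (9/10)^6 ≈ 0.531.
P(at least one) = 1 − 0.531 = 0.469.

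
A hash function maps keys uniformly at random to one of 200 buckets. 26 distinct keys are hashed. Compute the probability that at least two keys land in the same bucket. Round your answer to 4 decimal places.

0.8171

It's easier to compute the probability that all 26 are distinct.
P(all distinct) = 200/200 · 199/200 · ··· · 175/200 ≈ 0.1829.
So the probability of at least one match is 1 − 0.1829 = 0.8171.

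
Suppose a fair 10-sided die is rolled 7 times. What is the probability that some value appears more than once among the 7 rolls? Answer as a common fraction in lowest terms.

P(all 7 different) = 10/10 · 9/10 · ··· · 4/10 = 189/3125.
P(at least two equal) = 1 − 189/3125 = 2936/3125.

2936/3125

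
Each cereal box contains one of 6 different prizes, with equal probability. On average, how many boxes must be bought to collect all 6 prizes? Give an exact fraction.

After i distinct types are collected, each trial gives a new one with probability (6−i)/6, so the expected wait for the next new type is 6/(6−i).
E = 6/6 + 6/5 + 6/4 + 6/3 + 6/2 + 6/1 = 147/10.

147/10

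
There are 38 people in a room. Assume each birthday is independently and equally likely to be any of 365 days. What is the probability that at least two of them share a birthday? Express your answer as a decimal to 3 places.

It's easier to compute the probability that all 38 are distinct.
P(all distinct) = 365/365 · 364/365 · ··· · 328/365 ≈ 0.136.
So the probability of at least one match is 1 − 0.136 = 0.864.

0.864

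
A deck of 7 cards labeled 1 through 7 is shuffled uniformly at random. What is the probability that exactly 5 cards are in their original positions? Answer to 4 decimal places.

Choose which 5 of the 7 are fixed: C(7,5) = 21 ways.
The remaining 2 must have no fixed point: D(2) = 1.
P = 21·1/5040 = 1/240 ≈ 0.0042.

0.0042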